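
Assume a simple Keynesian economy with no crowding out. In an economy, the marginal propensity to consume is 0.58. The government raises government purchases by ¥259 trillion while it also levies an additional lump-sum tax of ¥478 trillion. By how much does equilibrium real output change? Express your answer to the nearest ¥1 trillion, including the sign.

−¥43 trillion

Expenditure multiplier = 1/(1 − MPC) = 1/(1 − 0.58) = 1/0.42 ≈ 2.381.
ΔG contributes k·ΔG = (+¥259 trillion) / 0.42 ≈ +¥616.7 trillion.
ΔT of +¥478 trillion changes first-round spending by −c·ΔT = −¥277.24 trillion, contributing k·(−c·ΔT) = (−¥277.24 trillion) / 0.42 ≈ −¥660.1 trillion.
Net ΔY = k(ΔG − c·ΔT) = (−¥18.24 trillion) / 0.42 ≈ −¥43 trillion.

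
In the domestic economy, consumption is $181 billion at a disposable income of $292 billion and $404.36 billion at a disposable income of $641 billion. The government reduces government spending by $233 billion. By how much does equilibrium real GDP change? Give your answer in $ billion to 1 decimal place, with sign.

−$647.2 billion

MPC = ΔC/ΔYd = (404.36 − 181)/(641 − 292) = 223.36/349 = 0.64.
Expenditure multiplier = 1/(1 − MPC) = 1/(1 − 0.64) = 1/0.36 ≈ 2.778.
ΔY = k × ΔG = (−$233 billion) / 0.36 ≈ −$647.2 billion.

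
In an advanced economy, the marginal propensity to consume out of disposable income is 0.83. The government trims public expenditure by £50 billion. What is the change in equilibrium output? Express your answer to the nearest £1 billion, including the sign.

Government-spending multiplier = 1/(1 − MPC) = 1/(1 − 0.83) = 1/0.17 ≈ 5.882.
ΔY = k × ΔG = (−£50 billion) / 0.17 ≈ −£294 billion.

−£294 billion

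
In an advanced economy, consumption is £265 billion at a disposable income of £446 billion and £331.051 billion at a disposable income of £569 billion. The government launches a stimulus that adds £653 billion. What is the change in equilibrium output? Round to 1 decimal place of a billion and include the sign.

MPC = ΔC/ΔYd = (331.051 − 265)/(569 − 446) = 66.051/123 = 0.537.
Expenditure multiplier = 1/(1 − MPC) = 1/(1 − 0.537) = 1/0.463 ≈ 2.16.
ΔY = k × ΔG = (+£653 billion) / 0.463 ≈ +£1,410.4 billion.

+£1,410.4 billion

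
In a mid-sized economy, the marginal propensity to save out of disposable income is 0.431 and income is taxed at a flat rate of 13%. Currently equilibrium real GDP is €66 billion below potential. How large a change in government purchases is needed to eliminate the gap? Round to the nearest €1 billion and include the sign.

MPC = 1 − MPS = 1 − 0.431 = 0.569.
Spending multiplier = 1/(1 − c(1−t)) = 1/(1 − 0.569×0.87) = 1/0.50497 ≈ 1.98.
Need ΔY = +€66 billion, so ΔG = ΔY/k = (+€66 billion) × 0.50497 ≈ +€33 billion.
The government should increase government purchases by €33 billion.

+€33 billion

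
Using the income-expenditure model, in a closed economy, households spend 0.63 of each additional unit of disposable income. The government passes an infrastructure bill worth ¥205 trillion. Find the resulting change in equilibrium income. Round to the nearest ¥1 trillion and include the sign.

Spending multiplier = 1/(1 − MPC) = 1/(1 − 0.63) = 1/0.37 ≈ 2.703.
ΔY = k × ΔG = (+¥205 trillion) / 0.37 ≈ +¥554 trillion.

+¥554 trillion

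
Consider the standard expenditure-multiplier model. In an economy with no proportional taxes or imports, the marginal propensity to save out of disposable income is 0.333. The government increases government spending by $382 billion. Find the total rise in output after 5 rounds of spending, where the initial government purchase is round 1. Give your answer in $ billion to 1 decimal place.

MPC = 1 − MPS = 1 − 0.333 = 0.667.
Round 1 adds ΔG = $382 billion; each later round is MPC = 0.667 times the previous.
After 5 rounds: 382 + 254.794 + 169.947598 + 113.355047866 + 75.607816926622 = ΔG·(1 − c^5)/(1 − c) = 382 × (1 − 0.132016790288107)/0.333 ≈ $995.7 billion.

$995.7 billion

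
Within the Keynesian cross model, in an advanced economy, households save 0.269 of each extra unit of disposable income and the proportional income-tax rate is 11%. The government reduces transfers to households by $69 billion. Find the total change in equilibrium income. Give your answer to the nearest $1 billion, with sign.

MPC = 1 − MPS = 1 − 0.269 = 0.731.
The transfer change shifts disposable income by −$69 billion, so first-round consumption changes by c·ΔTR = 0.731 × (−$69 billion) = −$50.439 billion.
Expenditure multiplier = 1/(1 − c(1−t)) = 1/(1 − 0.731×0.89) = 1/0.34941 ≈ 2.862.
The transfer multiplier is c × k ≈ 2.092, so ΔY = k × (c·ΔTR) = (−$50.439 billion) / 0.34941 ≈ −$144 billion.

−$144 billion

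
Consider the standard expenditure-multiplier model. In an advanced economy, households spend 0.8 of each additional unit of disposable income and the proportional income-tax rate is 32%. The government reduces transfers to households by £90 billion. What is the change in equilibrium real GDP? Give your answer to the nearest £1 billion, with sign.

−£158 billion

The transfer change shifts disposable income by −£90 billion, so first-round consumption changes by c·ΔTR = 0.8 × (−£90 billion) = −£72 billion.
Expenditure multiplier = 1/(1 − c(1−t)) = 1/(1 − 0.8×0.68) = 1/0.456 ≈ 2.193.
The transfer multiplier is c × k ≈ 1.754, so ΔY = k × (c·ΔTR) = (−£72 billion) / 0.456 ≈ −£158 billion.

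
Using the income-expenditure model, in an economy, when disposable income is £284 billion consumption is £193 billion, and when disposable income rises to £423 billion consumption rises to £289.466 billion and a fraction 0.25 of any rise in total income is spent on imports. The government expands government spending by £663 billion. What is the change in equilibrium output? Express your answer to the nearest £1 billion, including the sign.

+£1,192 billion

MPC = ΔC/ΔYd = (289.466 − 193)/(423 − 284) = 96.466/139 = 0.694.
Government-spending multiplier = 1/(1 − c + m) = 1/(1 − 0.694 + 0.25) = 1/0.556 ≈ 1.799.
ΔY = k × ΔG = (+£663 billion) / 0.556 ≈ +£1,192 billion.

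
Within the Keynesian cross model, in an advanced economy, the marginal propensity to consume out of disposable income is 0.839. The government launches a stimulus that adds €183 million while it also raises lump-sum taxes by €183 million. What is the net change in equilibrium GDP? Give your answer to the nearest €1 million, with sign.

+€183 million

Expenditure multiplier = 1/(1 − MPC) = 1/(1 − 0.839) = 1/0.161 ≈ 6.211.
ΔG contributes k·ΔG = (+€183 million) / 0.161 ≈ +€1,136.6 million.
ΔT of +€183 million changes first-round spending by −c·ΔT = −€153.537 million, contributing k·(−c·ΔT) = (−€153.537 million) / 0.161 ≈ −€953.6 million.
With ΔG = ΔT and no other leakages, the balanced-budget multiplier is 1, so ΔY = ΔG = +€183 million.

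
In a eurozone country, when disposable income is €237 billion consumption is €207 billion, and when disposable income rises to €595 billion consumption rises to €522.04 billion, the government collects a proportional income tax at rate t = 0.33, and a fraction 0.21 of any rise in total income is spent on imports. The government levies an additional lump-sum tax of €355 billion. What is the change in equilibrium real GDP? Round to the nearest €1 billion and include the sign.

MPC = ΔC/ΔYd = (522.04 − 207)/(595 − 237) = 315.04/358 = 0.88.
A lump-sum tax change of +€355 billion shifts disposable income by −€355 billion; first-round consumption changes by −c × ΔT = −0.88 × (+€355 billion) = −€312.4 billion.
Expenditure multiplier = 1/(1 − c(1−t) + m) = 1/(1 − 0.88×0.67 + 0.21) = 1/0.6204 ≈ 1.612.
The tax multiplier is −c × k ≈ −1.418, so ΔY = k × (−c·ΔT) = (−€312.4 billion) / 0.6204 ≈ −€504 billion.

−€504 billion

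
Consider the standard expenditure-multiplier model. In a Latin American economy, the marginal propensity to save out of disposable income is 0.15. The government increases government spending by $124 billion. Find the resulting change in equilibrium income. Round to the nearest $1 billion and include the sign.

MPC = 1 − MPS = 1 − 0.15 = 0.85.
Expenditure multiplier = 1/(1 − MPC) = 1/(1 − 0.85) = 1/0.15 ≈ 6.667.
ΔY = k × ΔG = (+$124 billion) / 0.15 ≈ +$827 billion.

+$827 billion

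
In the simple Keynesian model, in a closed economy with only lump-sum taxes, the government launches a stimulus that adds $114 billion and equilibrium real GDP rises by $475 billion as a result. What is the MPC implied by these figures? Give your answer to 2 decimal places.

0.76

Implied spending multiplier k = ΔY/ΔG = 475/114 ≈ 4.1667.
Since k = 1/(1 − MPC), MPC = 1 − 1/k = 1 − ΔG/ΔY = 1 − 114/475 = 0.76.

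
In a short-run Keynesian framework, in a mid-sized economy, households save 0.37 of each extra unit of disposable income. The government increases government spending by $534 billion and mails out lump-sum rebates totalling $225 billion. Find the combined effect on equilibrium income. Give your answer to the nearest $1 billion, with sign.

+$1,826 billion

MPC = 1 − MPS = 1 − 0.37 = 0.63.
Expenditure multiplier = 1/(1 − MPC) = 1/(1 − 0.63) = 1/0.37 ≈ 2.703.
ΔG contributes k·ΔG = (+$534 billion) / 0.37 ≈ +$1,443.2 billion.
ΔT of −$225 billion changes first-round spending by −c·ΔT = +$141.75 billion, contributing k·(−c·ΔT) = (+$141.75 billion) / 0.37 ≈ +$383.1 billion.
Net ΔY = k(ΔG − c·ΔT) = (+$675.75 billion) / 0.37 ≈ +$1,826 billion.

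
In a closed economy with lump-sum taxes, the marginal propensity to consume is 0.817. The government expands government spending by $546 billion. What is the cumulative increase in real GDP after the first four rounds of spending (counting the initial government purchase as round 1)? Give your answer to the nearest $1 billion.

$1,654 billion

Round 1 adds ΔG = $546 billion; each later round is MPC = 0.817 times the previous.
After 4 rounds: 546 + 446.082 + 364.448994 + 297.754828098 = ΔG·(1 − c^4)/(1 − c) = 546 × (1 − 0.445541565121)/0.183 ≈ $1,654 billion.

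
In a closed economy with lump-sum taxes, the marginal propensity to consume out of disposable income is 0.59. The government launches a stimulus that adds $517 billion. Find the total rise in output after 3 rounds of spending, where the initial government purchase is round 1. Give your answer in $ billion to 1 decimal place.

$1,002.0 billion

Round 1 adds ΔG = $517 billion; each later round is MPC = 0.59 times the previous.
After 3 rounds: 517 + 305.03 + 179.9677 = ΔG·(1 − c^3)/(1 − c) = 517 × (1 − 0.205379)/0.41 ≈ $1,002 billion.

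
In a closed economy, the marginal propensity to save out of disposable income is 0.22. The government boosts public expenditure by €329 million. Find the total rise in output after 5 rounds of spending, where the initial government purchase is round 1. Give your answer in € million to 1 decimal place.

€1,063.7 million

MPC = 1 − MPS = 1 − 0.22 = 0.78.
Round 1 adds ΔG = €329 million; each later round is MPC = 0.78 times the previous.
After 5 rounds: 329 + 256.62 + 200.1636 + 156.127608 + 121.77953424 = ΔG·(1 − c^5)/(1 − c) = 329 × (1 − 0.2887174368)/0.22 ≈ €1,063.7 million.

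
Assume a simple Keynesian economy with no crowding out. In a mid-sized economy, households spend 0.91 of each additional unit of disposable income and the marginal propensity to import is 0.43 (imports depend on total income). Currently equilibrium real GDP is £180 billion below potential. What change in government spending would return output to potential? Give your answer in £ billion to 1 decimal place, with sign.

+£93.6 billion

Spending multiplier = 1/(1 − c + m) = 1/(1 − 0.91 + 0.43) = 1/0.52 ≈ 1.923.
Need ΔY = +£180 billion, so ΔG = ΔY/k = (+£180 billion) × 0.52 = +£93.6 billion.
The government should increase government spending by £93.6 billion.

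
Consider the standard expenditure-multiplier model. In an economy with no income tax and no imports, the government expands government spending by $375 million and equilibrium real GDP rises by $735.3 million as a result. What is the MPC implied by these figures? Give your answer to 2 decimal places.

0.49

Implied spending multiplier k = ΔY/ΔG = 735.3/375 = 1.9608.
Since k = 1/(1 − MPC), MPC = 1 − 1/k = 1 − ΔG/ΔY = 1 − 375/735.3 ≈ 0.49.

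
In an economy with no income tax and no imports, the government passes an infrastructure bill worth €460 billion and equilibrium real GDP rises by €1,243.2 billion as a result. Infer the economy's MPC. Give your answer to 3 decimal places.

0.630

Implied spending multiplier k = ΔY/ΔG = 1,243.2/460 ≈ 2.7026.
Since k = 1/(1 − MPC), MPC = 1 − 1/k = 1 − ΔG/ΔY = 1 − 460/1,243.2 ≈ 0.630.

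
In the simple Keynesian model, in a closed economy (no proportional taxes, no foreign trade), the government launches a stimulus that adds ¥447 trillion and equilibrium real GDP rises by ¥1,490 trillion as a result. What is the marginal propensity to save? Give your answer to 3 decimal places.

0.300

Implied spending multiplier k = ΔY/ΔG = 1,490/447 ≈ 3.3333.
Since k = 1/(1 − MPC), MPC = 1 − 1/k = 1 − ΔG/ΔY = 1 − 447/1,490 = 0.700.
MPS = 1 − MPC = 0.300.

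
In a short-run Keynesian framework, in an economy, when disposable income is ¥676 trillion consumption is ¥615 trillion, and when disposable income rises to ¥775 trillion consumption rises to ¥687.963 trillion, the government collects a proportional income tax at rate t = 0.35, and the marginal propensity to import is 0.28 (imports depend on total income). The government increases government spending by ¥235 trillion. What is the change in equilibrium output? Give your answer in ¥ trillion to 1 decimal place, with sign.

MPC = ΔC/ΔYd = (687.963 − 615)/(775 − 676) = 72.963/99 = 0.737.
Spending multiplier = 1/(1 − c(1−t) + m) = 1/(1 − 0.737×0.65 + 0.28) = 1/0.80095 ≈ 1.249.
ΔY = k × ΔG = (+¥235 trillion) / 0.80095 ≈ +¥293.4 trillion.

+¥293.4 trillion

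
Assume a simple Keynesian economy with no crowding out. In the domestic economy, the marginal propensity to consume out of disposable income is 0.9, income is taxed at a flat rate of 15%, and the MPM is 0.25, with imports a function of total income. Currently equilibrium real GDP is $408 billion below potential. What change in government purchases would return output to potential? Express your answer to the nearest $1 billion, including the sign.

Spending multiplier = 1/(1 − c(1−t) + m) = 1/(1 − 0.9×0.85 + 0.25) = 1/0.485 ≈ 2.062.
Need ΔY = +$408 billion, so ΔG = ΔY/k = (+$408 billion) × 0.485 ≈ +$198 billion.
The government should increase government purchases by $198 billion.

+$198 billion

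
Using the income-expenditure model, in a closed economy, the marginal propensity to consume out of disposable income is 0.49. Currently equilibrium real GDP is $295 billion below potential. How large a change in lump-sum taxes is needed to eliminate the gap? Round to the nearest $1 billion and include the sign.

−$307 billion

Spending multiplier = 1/(1 − MPC) = 1/(1 − 0.49) = 1/0.51 ≈ 1.961.
Tax multiplier = −c·k = −0.49/0.51 ≈ −0.961. Need ΔY = +$295 billion, so ΔT = ΔY/(−c·k) = −(+$295 billion) × 0.51 / 0.49 ≈ −$307 billion.
The government should cut lump-sum taxes by $307 billion.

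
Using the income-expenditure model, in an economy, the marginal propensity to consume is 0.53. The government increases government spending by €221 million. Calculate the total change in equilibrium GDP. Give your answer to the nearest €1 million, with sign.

+€470 million

Expenditure multiplier = 1/(1 − MPC) = 1/(1 − 0.53) = 1/0.47 ≈ 2.128.
ΔY = k × ΔG = (+€221 million) / 0.47 ≈ +€470 million.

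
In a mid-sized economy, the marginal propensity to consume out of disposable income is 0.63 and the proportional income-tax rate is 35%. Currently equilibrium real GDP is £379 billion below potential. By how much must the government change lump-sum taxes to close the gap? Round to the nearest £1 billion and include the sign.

−£355 billion

Spending multiplier = 1/(1 − c(1−t)) = 1/(1 − 0.63×0.65) = 1/0.5905 ≈ 1.693.
Tax multiplier = −c·k = −0.63/0.5905 ≈ −1.067. Need ΔY = +£379 billion, so ΔT = ΔY/(−c·k) = −(+£379 billion) × 0.5905 / 0.63 ≈ −£355 billion.
The government should cut lump-sum taxes by £355 billion.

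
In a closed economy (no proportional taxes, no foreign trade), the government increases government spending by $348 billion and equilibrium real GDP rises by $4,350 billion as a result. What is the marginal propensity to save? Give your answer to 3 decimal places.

0.080

Implied spending multiplier k = ΔY/ΔG = 4,350/348 = 12.5.
Since k = 1/(1 − MPC), MPC = 1 − 1/k = 1 − ΔG/ΔY = 1 − 348/4,350 = 0.920.
MPS = 1 − MPC = 0.080.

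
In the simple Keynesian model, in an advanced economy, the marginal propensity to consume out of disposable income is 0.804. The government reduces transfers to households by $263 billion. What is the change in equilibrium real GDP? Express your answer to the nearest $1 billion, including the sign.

−$1,079 billion

The transfer change shifts disposable income by −$263 billion, so first-round consumption changes by c·ΔTR = 0.804 × (−$263 billion) = −$211.452 billion.
Expenditure multiplier = 1/(1 − MPC) = 1/(1 − 0.804) = 1/0.196 ≈ 5.102.
The transfer multiplier is c × k ≈ 4.102, so ΔY = k × (c·ΔTR) = (−$211.452 billion) / 0.196 ≈ −$1,079 billion.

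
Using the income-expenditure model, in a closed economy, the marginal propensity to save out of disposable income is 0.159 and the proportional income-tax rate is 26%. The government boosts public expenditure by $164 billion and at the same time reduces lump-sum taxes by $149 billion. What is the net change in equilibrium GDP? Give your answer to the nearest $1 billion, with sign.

MPC = 1 − MPS = 1 − 0.159 = 0.841.
Expenditure multiplier = 1/(1 − c(1−t)) = 1/(1 − 0.841×0.74) = 1/0.37766 ≈ 2.648.
ΔG contributes k·ΔG = (+$164 billion) / 0.37766 ≈ +$434.3 billion.
ΔT of −$149 billion changes first-round spending by −c·ΔT = +$125.309 billion, contributing k·(−c·ΔT) = (+$125.309 billion) / 0.37766 ≈ +$331.8 billion.
Net ΔY = k(ΔG − c·ΔT) = (+$289.309 billion) / 0.37766 ≈ +$766 billion.

+$766 billion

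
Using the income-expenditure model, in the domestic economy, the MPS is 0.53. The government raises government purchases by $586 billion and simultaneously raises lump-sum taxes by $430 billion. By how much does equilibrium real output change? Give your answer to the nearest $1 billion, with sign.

+$724 billion

MPC = 1 − MPS = 1 − 0.53 = 0.47.
Expenditure multiplier = 1/(1 − MPC) = 1/(1 − 0.47) = 1/0.53 ≈ 1.887.
ΔG contributes k·ΔG = (+$586 billion) / 0.53 ≈ +$1,105.7 billion.
ΔT of +$430 billion changes first-round spending by −c·ΔT = −$202.1 billion, contributing k·(−c·ΔT) = (−$202.1 billion) / 0.53 ≈ −$381.3 billion.
Net ΔY = k(ΔG − c·ΔT) = (+$383.9 billion) / 0.53 ≈ +$724 billion.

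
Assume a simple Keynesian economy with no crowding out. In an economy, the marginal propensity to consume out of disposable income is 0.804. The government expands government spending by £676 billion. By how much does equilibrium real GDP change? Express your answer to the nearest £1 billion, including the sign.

+£3,449 billion

Expenditure multiplier = 1/(1 − MPC) = 1/(1 − 0.804) = 1/0.196 ≈ 5.102.
ΔY = k × ΔG = (+£676 billion) / 0.196 ≈ +£3,449 billion.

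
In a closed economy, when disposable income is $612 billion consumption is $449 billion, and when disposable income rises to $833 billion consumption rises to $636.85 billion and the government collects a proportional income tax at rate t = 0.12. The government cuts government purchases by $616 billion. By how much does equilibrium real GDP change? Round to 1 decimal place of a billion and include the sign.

MPC = ΔC/ΔYd = (636.85 − 449)/(833 − 612) = 187.85/221 = 0.85.
Spending multiplier = 1/(1 − c(1−t)) = 1/(1 − 0.85×0.88) = 1/0.252 ≈ 3.968.
ΔY = k × ΔG = (−$616 billion) / 0.252 ≈ −$2,444.4 billion.

−$2,444.4 billion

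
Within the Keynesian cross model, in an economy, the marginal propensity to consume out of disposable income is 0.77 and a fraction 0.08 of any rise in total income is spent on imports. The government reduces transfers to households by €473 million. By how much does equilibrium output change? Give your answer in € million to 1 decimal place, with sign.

−€1,174.9 million

The transfer change shifts disposable income by −€473 million, so first-round consumption changes by c·ΔTR = 0.77 × (−€473 million) = −€364.21 million.
Expenditure multiplier = 1/(1 − c + m) = 1/(1 − 0.77 + 0.08) = 1/0.31 ≈ 3.226.
The transfer multiplier is c × k ≈ 2.484, so ΔY = k × (c·ΔTR) = (−€364.21 million) / 0.31 ≈ −€1,174.9 million.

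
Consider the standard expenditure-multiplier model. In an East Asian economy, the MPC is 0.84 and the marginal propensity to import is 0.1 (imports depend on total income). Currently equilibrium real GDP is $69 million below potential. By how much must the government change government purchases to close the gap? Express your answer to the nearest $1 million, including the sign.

Spending multiplier = 1/(1 − c + m) = 1/(1 − 0.84 + 0.1) = 1/0.26 ≈ 3.846.
Need ΔY = +$69 million, so ΔG = ΔY/k = (+$69 million) × 0.26 ≈ +$18 million.
The government should increase government purchases by $18 million.

+$18 million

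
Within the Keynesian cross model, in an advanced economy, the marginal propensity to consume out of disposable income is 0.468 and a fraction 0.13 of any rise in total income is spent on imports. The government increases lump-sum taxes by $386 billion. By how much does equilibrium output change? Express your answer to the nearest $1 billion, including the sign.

A lump-sum tax change of +$386 billion shifts disposable income by −$386 billion; first-round consumption changes by −c × ΔT = −0.468 × (+$386 billion) = −$180.648 billion.
Expenditure multiplier = 1/(1 − c + m) = 1/(1 − 0.468 + 0.13) = 1/0.662 ≈ 1.511.
The tax multiplier is −c × k ≈ −0.707, so ΔY = k × (−c·ΔT) = (−$180.648 billion) / 0.662 ≈ −$273 billion.

−$273 billion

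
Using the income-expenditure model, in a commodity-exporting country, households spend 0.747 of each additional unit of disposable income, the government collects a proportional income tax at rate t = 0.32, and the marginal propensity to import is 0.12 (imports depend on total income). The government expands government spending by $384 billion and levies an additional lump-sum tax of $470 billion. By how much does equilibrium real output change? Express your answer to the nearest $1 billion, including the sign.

Expenditure multiplier = 1/(1 − c(1−t) + m) = 1/(1 − 0.747×0.68 + 0.12) = 1/0.61204 ≈ 1.634.
ΔG contributes k·ΔG = (+$384 billion) / 0.61204 ≈ +$627.4 billion.
ΔT of +$470 billion changes first-round spending by −c·ΔT = −$351.09 billion, contributing k·(−c·ΔT) = (−$351.09 billion) / 0.61204 ≈ −$573.6 billion.
Net ΔY = k(ΔG − c·ΔT) = (+$32.91 billion) / 0.61204 ≈ +$54 billion.

+$54 billion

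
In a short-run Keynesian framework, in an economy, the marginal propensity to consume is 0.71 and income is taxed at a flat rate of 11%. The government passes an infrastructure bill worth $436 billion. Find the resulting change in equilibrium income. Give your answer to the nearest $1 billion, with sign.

Spending multiplier = 1/(1 − c(1−t)) = 1/(1 − 0.71×0.89) = 1/0.3681 ≈ 2.717.
ΔY = k × ΔG = (+$436 billion) / 0.3681 ≈ +$1,184 billion.

+$1,184 billion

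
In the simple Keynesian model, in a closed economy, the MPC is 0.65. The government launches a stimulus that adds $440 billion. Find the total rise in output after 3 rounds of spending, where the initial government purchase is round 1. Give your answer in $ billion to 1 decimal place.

Round 1 adds ΔG = $440 billion; each later round is MPC = 0.65 times the previous.
After 3 rounds: 440 + 286 + 185.9 = ΔG·(1 − c^3)/(1 − c) = 440 × (1 − 0.274625)/0.35 = $911.9 billion.

$911.9 billion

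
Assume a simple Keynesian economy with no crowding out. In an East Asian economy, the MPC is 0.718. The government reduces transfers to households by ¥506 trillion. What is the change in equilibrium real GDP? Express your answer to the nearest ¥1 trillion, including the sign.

The transfer change shifts disposable income by −¥506 trillion, so first-round consumption changes by c·ΔTR = 0.718 × (−¥506 trillion) = −¥363.308 trillion.
Expenditure multiplier = 1/(1 − MPC) = 1/(1 − 0.718) = 1/0.282 ≈ 3.546.
The transfer multiplier is c × k ≈ 2.546, so ΔY = k × (c·ΔTR) = (−¥363.308 trillion) / 0.282 ≈ −¥1,288 trillion.

−¥1,288 trillion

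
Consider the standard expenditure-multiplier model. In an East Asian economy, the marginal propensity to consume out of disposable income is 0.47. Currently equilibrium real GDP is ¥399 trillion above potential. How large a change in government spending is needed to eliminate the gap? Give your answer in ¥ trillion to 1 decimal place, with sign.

Spending multiplier = 1/(1 − MPC) = 1/(1 − 0.47) = 1/0.53 ≈ 1.887.
Need ΔY = −¥399 trillion, so ΔG = ΔY/k = (−¥399 trillion) × 0.53 ≈ −¥211.5 trillion.
The government should cut government spending by ¥211.5 trillion.

−¥211.5 trillion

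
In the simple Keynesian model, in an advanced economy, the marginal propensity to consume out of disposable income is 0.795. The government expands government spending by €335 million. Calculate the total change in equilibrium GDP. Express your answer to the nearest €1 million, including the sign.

+€1,634 million

Expenditure multiplier = 1/(1 − MPC) = 1/(1 − 0.795) = 1/0.205 ≈ 4.878.
ΔY = k × ΔG = (+€335 million) / 0.205 ≈ +€1,634 million.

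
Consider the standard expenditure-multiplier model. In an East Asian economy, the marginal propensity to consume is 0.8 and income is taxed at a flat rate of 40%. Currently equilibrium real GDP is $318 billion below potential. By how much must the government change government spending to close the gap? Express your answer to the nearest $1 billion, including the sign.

+$165 billion

Spending multiplier = 1/(1 − c(1−t)) = 1/(1 − 0.8×0.6) = 1/0.52 ≈ 1.923.
Need ΔY = +$318 billion, so ΔG = ΔY/k = (+$318 billion) × 0.52 ≈ +$165 billion.
The government should increase government spending by $165 billion.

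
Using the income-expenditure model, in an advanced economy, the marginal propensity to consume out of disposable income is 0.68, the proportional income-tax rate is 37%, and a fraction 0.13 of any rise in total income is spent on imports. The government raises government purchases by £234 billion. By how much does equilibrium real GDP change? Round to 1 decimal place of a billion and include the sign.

Government-spending multiplier = 1/(1 − c(1−t) + m) = 1/(1 − 0.68×0.63 + 0.13) = 1/0.7016 ≈ 1.425.
ΔY = k × ΔG = (+£234 billion) / 0.7016 ≈ +£333.5 billion.

+£333.5 billion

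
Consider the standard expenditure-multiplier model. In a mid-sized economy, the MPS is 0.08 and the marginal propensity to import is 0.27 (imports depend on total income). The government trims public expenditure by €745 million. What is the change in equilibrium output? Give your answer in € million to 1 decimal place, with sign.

−€2,128.6 million

MPC = 1 − MPS = 1 − 0.08 = 0.92.
Expenditure multiplier = 1/(1 − c + m) = 1/(1 − 0.92 + 0.27) = 1/0.35 ≈ 2.857.
ΔY = k × ΔG = (−€745 million) / 0.35 ≈ −€2,128.6 million.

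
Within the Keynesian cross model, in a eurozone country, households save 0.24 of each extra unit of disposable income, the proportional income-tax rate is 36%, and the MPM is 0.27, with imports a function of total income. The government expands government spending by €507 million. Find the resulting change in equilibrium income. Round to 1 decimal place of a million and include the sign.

MPC = 1 − MPS = 1 − 0.24 = 0.76.
Expenditure multiplier = 1/(1 − c(1−t) + m) = 1/(1 − 0.76×0.64 + 0.27) = 1/0.7836 ≈ 1.276.
ΔY = k × ΔG = (+€507 million) / 0.7836 ≈ +€647 million.

+€647.0 million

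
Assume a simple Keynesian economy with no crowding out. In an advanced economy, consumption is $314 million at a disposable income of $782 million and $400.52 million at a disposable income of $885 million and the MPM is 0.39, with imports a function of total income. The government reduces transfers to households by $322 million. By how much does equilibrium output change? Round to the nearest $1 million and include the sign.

−$492 million

MPC = ΔC/ΔYd = (400.52 − 314)/(885 − 782) = 86.52/103 = 0.84.
The transfer change shifts disposable income by −$322 million, so first-round consumption changes by c·ΔTR = 0.84 × (−$322 million) = −$270.48 million.
Expenditure multiplier = 1/(1 − c + m) = 1/(1 − 0.84 + 0.39) = 1/0.55 ≈ 1.818.
The transfer multiplier is c × k ≈ 1.527, so ΔY = k × (c·ΔTR) = (−$270.48 million) / 0.55 ≈ −$492 million.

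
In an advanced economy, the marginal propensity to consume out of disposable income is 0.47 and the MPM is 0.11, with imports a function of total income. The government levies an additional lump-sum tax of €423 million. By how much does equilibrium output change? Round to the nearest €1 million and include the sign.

A lump-sum tax change of +€423 million shifts disposable income by −€423 million; first-round consumption changes by −c × ΔT = −0.47 × (+€423 million) = −€198.81 million.
Expenditure multiplier = 1/(1 − c + m) = 1/(1 − 0.47 + 0.11) = 1/0.64 ≈ 1.563.
The tax multiplier is −c × k ≈ −0.734, so ΔY = k × (−c·ΔT) = (−€198.81 million) / 0.64 ≈ −€311 million.

−€311 million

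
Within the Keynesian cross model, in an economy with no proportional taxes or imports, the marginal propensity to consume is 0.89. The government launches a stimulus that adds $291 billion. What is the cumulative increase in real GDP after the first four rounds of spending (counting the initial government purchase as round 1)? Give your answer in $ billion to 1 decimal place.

Round 1 adds ΔG = $291 billion; each later round is MPC = 0.89 times the previous.
After 4 rounds: 291 + 258.99 + 230.5011 + 205.145979 = ΔG·(1 − c^4)/(1 − c) = 291 × (1 − 0.62742241)/0.11 ≈ $985.6 billion.

$985.6 billion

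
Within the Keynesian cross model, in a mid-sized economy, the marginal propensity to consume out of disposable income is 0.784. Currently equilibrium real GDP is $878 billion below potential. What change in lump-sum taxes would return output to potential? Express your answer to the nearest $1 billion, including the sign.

Spending multiplier = 1/(1 − MPC) = 1/(1 − 0.784) = 1/0.216 ≈ 4.63.
Tax multiplier = −c·k = −0.784/0.216 ≈ −3.63. Need ΔY = +$878 billion, so ΔT = ΔY/(−c·k) = −(+$878 billion) × 0.216 / 0.784 ≈ −$242 billion.
The government should cut lump-sum taxes by $242 billion.

−$242 billion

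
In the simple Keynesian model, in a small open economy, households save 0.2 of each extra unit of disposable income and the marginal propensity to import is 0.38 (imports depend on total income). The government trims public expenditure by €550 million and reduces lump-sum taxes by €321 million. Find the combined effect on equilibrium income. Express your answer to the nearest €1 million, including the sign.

−€506 million

MPC = 1 − MPS = 1 − 0.2 = 0.8.
Expenditure multiplier = 1/(1 − c + m) = 1/(1 − 0.8 + 0.38) = 1/0.58 ≈ 1.724.
ΔG contributes k·ΔG = (−€550 million) / 0.58 ≈ −€948.3 million.
ΔT of −€321 million changes first-round spending by −c·ΔT = +€256.8 million, contributing k·(−c·ΔT) = (+€256.8 million) / 0.58 ≈ +€442.8 million.
Net ΔY = k(ΔG − c·ΔT) = (−€293.2 million) / 0.58 ≈ −€506 million.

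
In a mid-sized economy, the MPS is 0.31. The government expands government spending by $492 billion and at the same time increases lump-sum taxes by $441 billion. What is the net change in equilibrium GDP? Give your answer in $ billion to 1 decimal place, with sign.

+$605.5 billion

MPC = 1 − MPS = 1 − 0.31 = 0.69.
Expenditure multiplier = 1/(1 − MPC) = 1/(1 − 0.69) = 1/0.31 ≈ 3.226.
ΔG contributes k·ΔG = (+$492 billion) / 0.31 ≈ +$1,587.1 billion.
ΔT of +$441 billion changes first-round spending by −c·ΔT = −$304.29 billion, contributing k·(−c·ΔT) = (−$304.29 billion) / 0.31 ≈ −$981.6 billion.
Net ΔY = k(ΔG − c·ΔT) = (+$187.71 billion) / 0.31 ≈ +$605.5 billion.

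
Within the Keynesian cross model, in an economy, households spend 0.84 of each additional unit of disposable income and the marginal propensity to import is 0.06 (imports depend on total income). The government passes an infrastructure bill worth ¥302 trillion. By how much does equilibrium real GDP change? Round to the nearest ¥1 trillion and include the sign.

Government-spending multiplier = 1/(1 − c + m) = 1/(1 − 0.84 + 0.06) = 1/0.22 ≈ 4.545.
ΔY = k × ΔG = (+¥302 trillion) / 0.22 ≈ +¥1,373 trillion.

+¥1,373 trillion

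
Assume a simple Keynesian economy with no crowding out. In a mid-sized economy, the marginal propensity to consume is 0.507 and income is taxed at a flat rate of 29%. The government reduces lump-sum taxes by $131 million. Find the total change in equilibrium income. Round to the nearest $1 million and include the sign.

A lump-sum tax change of −$131 million shifts disposable income by +$131 million; first-round consumption changes by −c × ΔT = −0.507 × (−$131 million) = +$66.417 million.
Expenditure multiplier = 1/(1 − c(1−t)) = 1/(1 − 0.507×0.71) = 1/0.64003 ≈ 1.562.
The tax multiplier is −c × k ≈ −0.792, so ΔY = k × (−c·ΔT) = (+$66.417 million) / 0.64003 ≈ +$104 million.

+$104 million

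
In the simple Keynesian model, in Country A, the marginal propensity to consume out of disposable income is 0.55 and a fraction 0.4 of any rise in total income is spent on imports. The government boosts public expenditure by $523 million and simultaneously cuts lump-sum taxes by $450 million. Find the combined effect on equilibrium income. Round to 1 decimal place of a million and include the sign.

Expenditure multiplier = 1/(1 − c + m) = 1/(1 − 0.55 + 0.4) = 1/0.85 ≈ 1.176.
ΔG contributes k·ΔG = (+$523 million) / 0.85 ≈ +$615.3 million.
ΔT of −$450 million changes first-round spending by −c·ΔT = +$247.5 million, contributing k·(−c·ΔT) = (+$247.5 million) / 0.85 ≈ +$291.2 million.
Net ΔY = k(ΔG − c·ΔT) = (+$770.5 million) / 0.85 ≈ +$906.5 million.

+$906.5 million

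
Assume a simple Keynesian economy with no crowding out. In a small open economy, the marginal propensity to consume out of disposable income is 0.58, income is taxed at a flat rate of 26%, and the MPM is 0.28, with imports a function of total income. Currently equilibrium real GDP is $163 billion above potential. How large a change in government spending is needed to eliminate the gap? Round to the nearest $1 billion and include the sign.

Spending multiplier = 1/(1 − c(1−t) + m) = 1/(1 − 0.58×0.74 + 0.28) = 1/0.8508 ≈ 1.175.
Need ΔY = −$163 billion, so ΔG = ΔY/k = (−$163 billion) × 0.8508 ≈ −$139 billion.
The government should cut government spending by $139 billion.

−$139 billion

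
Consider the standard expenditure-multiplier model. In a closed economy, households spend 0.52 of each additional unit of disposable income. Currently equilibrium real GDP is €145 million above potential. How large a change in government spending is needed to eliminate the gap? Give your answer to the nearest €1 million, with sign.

Spending multiplier = 1/(1 − MPC) = 1/(1 − 0.52) = 1/0.48 ≈ 2.083.
Need ΔY = −€145 million, so ΔG = ΔY/k = (−€145 million) × 0.48 ≈ −€70 million.
The government should cut government spending by €70 million.

−€70 million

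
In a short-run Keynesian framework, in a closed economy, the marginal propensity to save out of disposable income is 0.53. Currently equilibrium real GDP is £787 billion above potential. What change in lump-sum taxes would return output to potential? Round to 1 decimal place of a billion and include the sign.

MPC = 1 − MPS = 1 − 0.53 = 0.47.
Spending multiplier = 1/(1 − MPC) = 1/(1 − 0.47) = 1/0.53 ≈ 1.887.
Tax multiplier = −c·k = −0.47/0.53 ≈ −0.887. Need ΔY = −£787 billion, so ΔT = ΔY/(−c·k) = −(−£787 billion) × 0.53 / 0.47 ≈ +£887.5 billion.
The government should raise lump-sum taxes by £887.5 billion.

+£887.5 billion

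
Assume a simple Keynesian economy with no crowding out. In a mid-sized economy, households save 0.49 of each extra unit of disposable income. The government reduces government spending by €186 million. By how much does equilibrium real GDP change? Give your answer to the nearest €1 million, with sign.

MPC = 1 − MPS = 1 − 0.49 = 0.51.
Expenditure multiplier = 1/(1 − MPC) = 1/(1 − 0.51) = 1/0.49 ≈ 2.041.
ΔY = k × ΔG = (−€186 million) / 0.49 ≈ −€380 million.

−€380 million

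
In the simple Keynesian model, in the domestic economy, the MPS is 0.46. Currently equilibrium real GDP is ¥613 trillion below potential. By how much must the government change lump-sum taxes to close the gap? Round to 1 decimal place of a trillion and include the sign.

MPC = 1 − MPS = 1 − 0.46 = 0.54.
Spending multiplier = 1/(1 − MPC) = 1/(1 − 0.54) = 1/0.46 ≈ 2.174.
Tax multiplier = −c·k = −0.54/0.46 ≈ −1.174. Need ΔY = +¥613 trillion, so ΔT = ΔY/(−c·k) = −(+¥613 trillion) × 0.46 / 0.54 ≈ −¥522.2 trillion.
The government should cut lump-sum taxes by ¥522.2 trillion.

−¥522.2 trillion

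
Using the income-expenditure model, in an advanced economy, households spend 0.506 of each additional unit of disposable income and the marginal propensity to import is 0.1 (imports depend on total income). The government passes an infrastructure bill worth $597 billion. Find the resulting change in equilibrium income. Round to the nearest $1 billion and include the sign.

Spending multiplier = 1/(1 − c + m) = 1/(1 − 0.506 + 0.1) = 1/0.594 ≈ 1.684.
ΔY = k × ΔG = (+$597 billion) / 0.594 ≈ +$1,005 billion.

+$1,005 billion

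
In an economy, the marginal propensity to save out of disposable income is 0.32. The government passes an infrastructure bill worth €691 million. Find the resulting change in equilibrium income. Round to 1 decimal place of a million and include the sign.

+€2,159.4 million

MPC = 1 − MPS = 1 − 0.32 = 0.68.
Spending multiplier = 1/(1 − MPC) = 1/(1 − 0.68) = 1/0.32 = 3.125.
ΔY = k × ΔG = (+€691 million) / 0.32 ≈ +€2,159.4 million.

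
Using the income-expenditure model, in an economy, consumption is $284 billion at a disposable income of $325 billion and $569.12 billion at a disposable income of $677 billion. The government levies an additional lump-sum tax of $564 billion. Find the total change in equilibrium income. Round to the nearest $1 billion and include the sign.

MPC = ΔC/ΔYd = (569.12 − 284)/(677 − 325) = 285.12/352 = 0.81.
A lump-sum tax change of +$564 billion shifts disposable income by −$564 billion; first-round consumption changes by −c × ΔT = −0.81 × (+$564 billion) = −$456.84 billion.
Expenditure multiplier = 1/(1 − MPC) = 1/(1 − 0.81) = 1/0.19 ≈ 5.263.
The tax multiplier is −c × k ≈ −4.263, so ΔY = k × (−c·ΔT) = (−$456.84 billion) / 0.19 ≈ −$2,404 billion.

−$2,404 billion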